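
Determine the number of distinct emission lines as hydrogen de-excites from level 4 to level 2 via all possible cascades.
3

The electron can occupy levels n = 2, 3, ..., 4 during de-excitation — that is m = 4 - 2 + 1 = 3 distinct levels.

The number of distinct spectral lines equals the number of ways to choose 2 of these m levels (each pair gives one possible emission transition):

Number of lines = m(m-1)/2 = 3×2/2 = 3

These correspond to all possible transitions between the 3 levels:
4 → 3, 4 → 2, 3 → 2

Each transition produces a photon with a unique energy (and thus wavelength). This count does not depend on Z.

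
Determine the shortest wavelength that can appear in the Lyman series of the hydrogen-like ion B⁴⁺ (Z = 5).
3.64506 nm

The series limit corresponds to the transition from n = ∞ to n = 1.
This is the highest energy (shortest wavelength) transition in the Lyman series.

E_∞ = 0 eV
E_1 = -13.6057 × 5² / 1² = -340.1425000 eV

Energy at series limit:
ΔE = E_∞ - E_1 = 0 - (-340.1425000) = 340.1425000 eV
λ = hc/E = 1239.84 eV·nm / 340.1425000 eV = 3.64506 nm

This energy equals the ionization energy from the n = 1 state of B⁴⁺.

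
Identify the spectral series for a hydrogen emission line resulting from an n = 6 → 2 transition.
Balmer series

The spectral series in hydrogen are named based on the final (lower) energy level:
- Lyman series: n_final = 1 (ultraviolet)
- Balmer series: n_final = 2 (visible/near-UV)
- Paschen series: n_final = 3 (infrared)
- Brackett series: n_final = 4 (infrared)
- Pfund series: n_final = 5 (far infrared)

Since this transition ends at n = 2, it belongs to the Balmer series.

For reference, this 6 → 2 line has photon energy
ΔE = 13.6057 eV × (1/2² - 1/6²) = 3.0234888889 eV,
corresponding to wavelength λ = hc/ΔE = 1239.84 eV·nm / 3.0234888889 eV = 410.069309 nm in the visible/near-UV region.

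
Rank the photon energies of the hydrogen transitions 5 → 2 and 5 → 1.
5 → 1

Calculate the energy for each transition:

Transition 5 → 2:
ΔE₁ = |E_2 - E_5| = |-13.6057/2² - (-13.6057/5²)|
ΔE₁ = |-3.401425000000 - (-0.544228000000)| = 2.857197000 eV

Transition 5 → 1:
ΔE₂ = |E_1 - E_5| = |-13.6057/1² - (-13.6057/5²)|
ΔE₂ = |-13.605700000000 - (-0.544228000000)| = 13.061472000 eV

Since 13.061472000 eV > 2.857197000 eV, the transition 5 → 1 emits the more energetic photon.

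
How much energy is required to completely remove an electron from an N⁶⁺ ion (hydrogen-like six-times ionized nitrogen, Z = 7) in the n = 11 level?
5.5097 eV

The ionization energy is the energy needed to remove the electron completely (n → ∞).

For a hydrogen-like ion with Z = 7, E_n = -13.6057 Z² / n² eV.

At n = 11: E_11 = -13.6057 × 7² / 11² = -5.5097463 eV
At n = ∞: E_∞ = 0 eV

Ionization energy = E_∞ - E_11 = 0 - (-5.5097463) = 5.5097463 eV
Ionization energy ≈ 5.5097 eV

This is also called the binding energy of the electron in state n = 11.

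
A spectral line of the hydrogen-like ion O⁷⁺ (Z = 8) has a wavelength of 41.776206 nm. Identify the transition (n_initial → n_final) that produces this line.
n = 13 → n = 5

First, find the photon energy from the wavelength (hc = 1239.84 eV·nm):
E = hc/λ = 1239.84 eV·nm / 41.776206 nm = 29.678138 eV

The energy levels of O⁷⁺ satisfy E_n = -13.6057 × 8² / n² eV, so an emission n_i → n_f releases
ΔE = 13.6057 × 8² × (1/n_f² − 1/n_i²) eV.

Setting ΔE equal to the photon energy:
1/n_f² − 1/n_i² = 29.678138 / (13.6057 × 8²) = 0.034082841

Since 1/n_i² must be positive, we need 1/n_f² > 0.034082841, i.e. n_f ≤ 5. For each allowed n_f, solve n_i = (1/n_f² − 0.034082841)^(−1/2) and check whether it is a whole number:
  n_f = 1: 1/n_i² = 1.000000000 − 0.034082841 = 0.965917159 → n_i = 1.017  (not an integer) ✗
  n_f = 2: 1/n_i² = 0.250000000 − 0.034082841 = 0.215917159 → n_i = 2.152  (not an integer) ✗
  n_f = 3: 1/n_i² = 0.111111111 − 0.034082841 = 0.077028270 → n_i = 3.603  (not an integer) ✗
  n_f = 4: 1/n_i² = 0.062500000 − 0.034082841 = 0.028417159 → n_i = 5.932  (not an integer) ✗
  n_f = 5: 1/n_i² = 0.040000000 − 0.034082841 = 0.005917159 → n_i = 13.000  → integer, n_i = 13 ✓

Only n_f = 5 gives an integer upper level, n_i = 13.

The transition is from n = 13 to n = 5 (emission).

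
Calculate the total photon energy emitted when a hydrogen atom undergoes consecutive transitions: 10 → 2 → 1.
13.4696 eV

The energy levels of hydrogen are E_n = -13.6057 / n² eV.

First transition (10 → 2):
ΔE₁ = |E_2 - E_10|
ΔE₁ = |-3.4014250000 - (-0.1360570000)| = 3.2653680 eV

Second transition (2 → 1):
ΔE₂ = |E_1 - E_2|
ΔE₂ = |-13.6057000000 - (-3.4014250000)| = 10.2042750 eV

Total energy released:
E_total = ΔE₁ + ΔE₂ = 3.2653680 + 10.2042750 = 13.4696 eV

Note: This equals the direct transition 10 → 1: 13.4696 eV ✓
Energy is conserved regardless of the path taken.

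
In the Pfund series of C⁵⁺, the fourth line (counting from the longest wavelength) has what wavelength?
91.53 nm

The lines of a series are numbered from the longest wavelength (smallest ΔE) outward; the fourth line is the transition from n = n_f + 4 to n_f.
The Pfund series has all transitions ending at n_f = 5.

For C⁵⁺ (Z = 6), the fourth line (δ-line) is the jump from n = 9 to n = 5:
E_9 = -13.6057 × 6² / 9² = -6.0470 eV
E_5 = -13.6057 × 6² / 5² = -19.5922 eV
ΔE = E_9 - E_5 = 13.5452 eV

λ = hc/E = 1239.84 eV·nm / 13.5452 eV
λ = 91.53 nm

This is the δ-line of the Pfund series in C⁵⁺.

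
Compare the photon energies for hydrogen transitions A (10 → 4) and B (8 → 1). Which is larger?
8 → 1

Calculate the energy for each transition:

Transition 10 → 4:
ΔE₁ = |E_4 - E_10| = |-13.6057/4² - (-13.6057/10²)|
ΔE₁ = |-0.85035625 - (-0.13605700)| = 0.71430 eV

Transition 8 → 1:
ΔE₂ = |E_1 - E_8| = |-13.6057/1² - (-13.6057/8²)|
ΔE₂ = |-13.60570000 - (-0.21258906)| = 13.39311 eV

Since 13.39311 eV > 0.71430 eV, the transition 8 → 1 emits the more energetic photon.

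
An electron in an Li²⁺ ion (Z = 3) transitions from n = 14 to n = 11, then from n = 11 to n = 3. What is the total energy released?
12.980948 eV

The energy levels of Li²⁺ are E_n = -13.6057 × 3² / n² eV.

First transition (14 → 11):
ΔE₁ = |E_11 - E_14|
ΔE₁ = |-1.011994214876 - (-0.624751530612)| = 0.387242684 eV

Second transition (11 → 3):
ΔE₂ = |E_3 - E_11|
ΔE₂ = |-13.605700000000 - (-1.011994214876)| = 12.593705785 eV

Total energy released:
E_total = ΔE₁ + ΔE₂ = 0.387242684 + 12.593705785 = 12.980948 eV

Note: This equals the direct transition 14 → 3: 12.980948 eV ✓
Energy is conserved regardless of the path taken.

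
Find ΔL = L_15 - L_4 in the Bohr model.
1.16e-33 J·s (or 11ℏ)

In the Bohr model, L_n = nℏ where ℏ = 1.0546e-34 J·s.

L_15 = 15ℏ = 1.5819e-33 J·s
L_4 = 4ℏ = 4.2184e-34 J·s

ΔL = L_15 - L_4 = (15 - 4)ℏ = 11ℏ
ΔL = 11 × 1.0546e-34 J·s = 1.16e-33 J·s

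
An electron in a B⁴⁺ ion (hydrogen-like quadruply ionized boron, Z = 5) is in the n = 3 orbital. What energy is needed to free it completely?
37.794 eV

The ionization energy is the energy needed to remove the electron completely (n → ∞).

For a hydrogen-like ion with Z = 5, E_n = -13.6057 Z² / n² eV.

At n = 3: E_3 = -13.6057 × 5² / 3² = -37.793611 eV
At n = ∞: E_∞ = 0 eV

Ionization energy = E_∞ - E_3 = 0 - (-37.793611) = 37.793611 eV
Ionization energy ≈ 37.794 eV

This is also called the binding energy of the electron in state n = 3.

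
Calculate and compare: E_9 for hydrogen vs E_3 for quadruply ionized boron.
B⁴⁺ at n = 3 (E = -37.79361 eV)

Using E_n = -13.6057 Z² / n² eV:

H (Z = 1) at n = 9:
E = -13.6057 × 1² / 9² = -13.6057 × 1 / 81 = -0.16797160 eV

B⁴⁺ (Z = 5) at n = 3:
E = -13.6057 × 5² / 3² = -13.6057 × 25 / 9 = -37.79361111 eV

Since -37.79361111 eV < -0.16797160 eV,
B⁴⁺ at n = 3 is more tightly bound (requires more energy to ionize).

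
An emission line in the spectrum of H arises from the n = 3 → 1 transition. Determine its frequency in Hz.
2.924e+15 Hz

First, find the transition energy:
E_3 = -13.6057 / 3² = -1.5117444 eV
E_1 = -13.6057 / 1² = -13.6057000 eV
|ΔE| = |E_1 - E_3| = 12.0939556 eV

Convert to Joules: E = 12.0939556 eV × (1.602177 × 10⁻¹⁹ J/eV) = 1.93767e-18 J

Using E = hf:
f = E/h = 1.93767e-18 J / (6.62607 × 10⁻³⁴ J·s)
f = 2.924e+15 Hz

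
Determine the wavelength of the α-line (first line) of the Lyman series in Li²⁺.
13.500224 nm

The longest wavelength corresponds to the smallest energy transition in the series.
The Lyman series has all transitions ending at n_f = 1.

For Li²⁺ (Z = 3), the first line (α-line) is the jump from n = 2 to n = 1:
E_2 = -13.6057 × 3² / 2² = -30.61282500 eV
E_1 = -13.6057 × 3² / 1² = -122.45130000 eV
ΔE = E_2 - E_1 = 91.83847500 eV

λ = hc/E = 1239.84 eV·nm / 91.83847500 eV
λ = 13.500224 nm

This is the α-line of the Lyman series in Li²⁺.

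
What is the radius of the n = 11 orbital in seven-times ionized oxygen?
0.80038 nm (or 8.00381 Å)

The Bohr radius formula is:
r_n = n² a₀ / Z

where a₀ = 0.05291772 nm is the Bohr radius.

For O⁷⁺ (Z = 8) at n = 11:
r_11 = 11² × 0.05291772 nm / 8
r_11 = 121 × 0.05291772 nm / 8
r_11 = 6.403044 nm / 8
r_11 = 0.80038 nm

The electron orbits at approximately 0.80038 nm from the nucleus.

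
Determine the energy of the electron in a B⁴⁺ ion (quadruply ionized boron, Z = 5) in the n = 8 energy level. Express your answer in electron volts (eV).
-5.315 eV

The energy levels of a hydrogen-like atom are given by:
E_n = -13.6057 Z² / n² eV  (with Z = 5 for B⁴⁺)

For n = 8:
E_8 = -13.6057 × 5² / 8²
E_8 = -13.6057 × 25 / 64
E_8 = -5.315 eV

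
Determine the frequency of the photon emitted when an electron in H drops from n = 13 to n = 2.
8.03e+14 Hz

First, find the transition energy:
E_13 = -13.6057 / 13² = -0.08050710 eV
E_2 = -13.6057 / 2² = -3.40142500 eV
|ΔE| = |E_2 - E_13| = 3.32091790 eV

Convert to Joules: E = 3.32091790 eV × (1.602177 × 10⁻¹⁹ J/eV) = 5.3207e-19 J

Using E = hf:
f = E/h = 5.3207e-19 J / (6.62607 × 10⁻³⁴ J·s)
f = 8.03e+14 Hz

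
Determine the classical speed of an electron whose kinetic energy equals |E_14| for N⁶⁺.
1.0938e+06 m/s (or 0.365% of c)

The binding energy at n = 14 for N⁶⁺ is:
E_14 = -13.6057 × 7²/14² = -3.4014250 eV
|E_14| = 3.4014250 eV

Convert to Joules:
KE = 3.4014250 eV × (1.602177 × 10⁻¹⁹ J/eV) = 5.449685e-19 J

Using KE = ½mv²:
v = √(2·KE/m_e)
v = √(2 × 5.449685e-19 J / 9.10938 × 10⁻³¹ kg)
v = 1.0938e+06 m/s

This is approximately 0.365% the speed of light.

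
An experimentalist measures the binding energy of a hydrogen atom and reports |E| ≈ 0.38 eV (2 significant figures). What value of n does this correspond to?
n = 6

The exact energy levels follow E_n = -13.6057 eV / n².

The measured value (-0.38 eV) is reported to only 2 significant figures, so we must test candidate n values and see which one matches to that precision.

Candidate energies:
  n = 4:  E = -13.6057/4² = -0.850356 eV
  n = 5:  E = -13.6057/5² = -0.544228 eV
  n = 6:  E = -13.6057/6² = -0.377936 eV  ← matches
  n = 7:  E = -13.6057/7² = -0.277667 eV
  n = 8:  E = -13.6057/8² = -0.212589 eV

Checking against the measurement of -0.38 eV (2 sig figs), only n = 6 agrees:
E_6 = -0.377936 eV, which rounds to -0.38 eV ✓

Therefore n = 6.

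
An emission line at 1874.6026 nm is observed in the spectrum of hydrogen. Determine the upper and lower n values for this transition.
n = 4 → n = 3

First, find the photon energy from the wavelength (hc = 1239.84 eV·nm):
E = hc/λ = 1239.84 eV·nm / 1874.6026 nm = 0.66138818 eV

The energy levels of hydrogen satisfy E_n = -13.6057 / n² eV, so an emission n_i → n_f releases
ΔE = 13.6057 × (1/n_f² − 1/n_i²) eV.

Setting ΔE equal to the photon energy:
1/n_f² − 1/n_i² = 0.66138818 / 13.6057 = 0.048611110

Since 1/n_i² must be positive, we need 1/n_f² > 0.048611110, i.e. n_f ≤ 4. For each allowed n_f, solve n_i = (1/n_f² − 0.048611110)^(−1/2) and check whether it is a whole number:
  n_f = 1: 1/n_i² = 1.000000000 − 0.048611110 = 0.951388890 → n_i = 1.025  (not an integer) ✗
  n_f = 2: 1/n_i² = 0.250000000 − 0.048611110 = 0.201388890 → n_i = 2.228  (not an integer) ✗
  n_f = 3: 1/n_i² = 0.111111111 − 0.048611110 = 0.062500001 → n_i = 4.000  → integer, n_i = 4 ✓
  n_f = 4: 1/n_i² = 0.062500000 − 0.048611110 = 0.013888890 → n_i = 8.485  (not an integer) ✗

Only n_f = 3 gives an integer upper level, n_i = 4.

The transition is from n = 4 to n = 3 (emission).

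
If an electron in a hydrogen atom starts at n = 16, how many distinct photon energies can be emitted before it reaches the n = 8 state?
36

The electron can occupy levels n = 8, 9, ..., 16 during de-excitation — that is m = 16 - 8 + 1 = 9 distinct levels.

The number of distinct spectral lines equals the number of ways to choose 2 of these m levels (each pair gives one possible emission transition):

Number of lines = m(m-1)/2 = 9×8/2 = 36

These correspond to all possible transitions between the 9 levels:
16 → 15, 16 → 14, 16 → 13, 16 → 12, 16 → 11, 16 → 10, 16 → 9, 16 → 8...

Each transition produces a photon with a unique energy (and thus wavelength). This count does not depend on Z.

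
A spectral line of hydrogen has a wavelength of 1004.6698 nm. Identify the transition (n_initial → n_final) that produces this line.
n = 7 → n = 3

First, find the photon energy from the wavelength (hc = 1239.84 eV·nm):
E = hc/λ = 1239.84 eV·nm / 1004.6698 nm = 1.2340771 eV

The energy levels of hydrogen satisfy E_n = -13.6057 / n² eV, so an emission n_i → n_f releases
ΔE = 13.6057 × (1/n_f² − 1/n_i²) eV.

Setting ΔE equal to the photon energy:
1/n_f² − 1/n_i² = 1.2340771 / 13.6057 = 0.090702948

Since 1/n_i² must be positive, we need 1/n_f² > 0.090702948, i.e. n_f ≤ 3. For each allowed n_f, solve n_i = (1/n_f² − 0.090702948)^(−1/2) and check whether it is a whole number:
  n_f = 1: 1/n_i² = 1.000000000 − 0.090702948 = 0.909297052 → n_i = 1.049  (not an integer) ✗
  n_f = 2: 1/n_i² = 0.250000000 − 0.090702948 = 0.159297052 → n_i = 2.506  (not an integer) ✗
  n_f = 3: 1/n_i² = 0.111111111 − 0.090702948 = 0.020408163 → n_i = 7.000  → integer, n_i = 7 ✓

Only n_f = 3 gives an integer upper level, n_i = 7.

The transition is from n = 7 to n = 3 (emission).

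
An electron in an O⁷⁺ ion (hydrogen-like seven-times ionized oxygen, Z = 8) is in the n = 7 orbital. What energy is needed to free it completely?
17.771 eV

The ionization energy is the energy needed to remove the electron completely (n → ∞).

For a hydrogen-like ion with Z = 8, E_n = -13.6057 Z² / n² eV.

At n = 7: E_7 = -13.6057 × 8² / 7² = -17.770710 eV
At n = ∞: E_∞ = 0 eV

Ionization energy = E_∞ - E_7 = 0 - (-17.770710) = 17.770710 eV
Ionization energy ≈ 17.771 eV

This is also called the binding energy of the electron in state n = 7.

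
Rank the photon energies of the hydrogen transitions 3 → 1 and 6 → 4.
3 → 1

Calculate the energy for each transition:

Transition 3 → 1:
ΔE₁ = |E_1 - E_3| = |-13.6057/1² - (-13.6057/3²)|
ΔE₁ = |-13.60570000000 - (-1.51174444444)| = 12.09395556 eV

Transition 6 → 4:
ΔE₂ = |E_4 - E_6| = |-13.6057/4² - (-13.6057/6²)|
ΔE₂ = |-0.85035625000 - (-0.37793611111)| = 0.47242014 eV

Since 12.09395556 eV > 0.47242014 eV, the transition 3 → 1 emits the more energetic photon.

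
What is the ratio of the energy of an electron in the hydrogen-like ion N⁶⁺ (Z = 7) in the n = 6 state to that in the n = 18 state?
9.0000

Using E_n = -13.6057 Z² / n² eV with Z = 7:

E_6 = -13.6057 × 7² / 6² = -666.6793 / 36 = -18.5188694444 eV
E_18 = -13.6057 × 7² / 18² = -666.6793 / 324 = -2.0576521605 eV

The ratio is:
E_6/E_18 = (-18.5188694444) / (-2.0576521605)
E_6/E_18 = (-666.6793/36) / (-666.6793/324)
E_6/E_18 = 324/36
E_6/E_18 = 9.0000
(Note: the Z² factors cancel in the ratio.)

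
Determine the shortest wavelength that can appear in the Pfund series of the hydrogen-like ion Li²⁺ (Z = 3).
253.129 nm

The series limit corresponds to the transition from n = ∞ to n = 5.
This is the highest energy (shortest wavelength) transition in the Pfund series.

E_∞ = 0 eV
E_5 = -13.6057 × 3² / 5² = -4.8980520 eV

Energy at series limit:
ΔE = E_∞ - E_5 = 0 - (-4.8980520) = 4.8980520 eV
λ = hc/E = 1239.84 eV·nm / 4.8980520 eV = 253.129 nm

This energy equals the ionization energy from the n = 5 state of Li²⁺.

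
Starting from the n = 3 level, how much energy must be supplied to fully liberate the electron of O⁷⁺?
96.751644 eV

The ionization energy is the energy needed to remove the electron completely (n → ∞).

For a hydrogen-like ion with Z = 8, E_n = -13.6057 Z² / n² eV.

At n = 3: E_3 = -13.6057 × 8² / 3² = -96.751644444 eV
At n = ∞: E_∞ = 0 eV

Ionization energy = E_∞ - E_3 = 0 - (-96.751644444) = 96.751644444 eV
Ionization energy ≈ 96.751644 eV

This is also called the binding energy of the electron in state n = 3.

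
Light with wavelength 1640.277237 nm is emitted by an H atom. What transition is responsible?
n = 12 → n = 4

First, find the photon energy from the wavelength (hc = 1239.84 eV·nm):
E = hc/λ = 1239.84 eV·nm / 1640.277237 nm = 0.75587222 eV

The energy levels of hydrogen satisfy E_n = -13.6057 / n² eV, so an emission n_i → n_f releases
ΔE = 13.6057 × (1/n_f² − 1/n_i²) eV.

Setting ΔE equal to the photon energy:
1/n_f² − 1/n_i² = 0.75587222 / 13.6057 = 0.055555555

Since 1/n_i² must be positive, we need 1/n_f² > 0.055555555, i.e. n_f ≤ 4. For each allowed n_f, solve n_i = (1/n_f² − 0.055555555)^(−1/2) and check whether it is a whole number:
  n_f = 1: 1/n_i² = 1.000000000 − 0.055555555 = 0.944444445 → n_i = 1.029  (not an integer) ✗
  n_f = 2: 1/n_i² = 0.250000000 − 0.055555555 = 0.194444445 → n_i = 2.268  (not an integer) ✗
  n_f = 3: 1/n_i² = 0.111111111 − 0.055555555 = 0.055555556 → n_i = 4.243  (not an integer) ✗
  n_f = 4: 1/n_i² = 0.062500000 − 0.055555555 = 0.006944445 → n_i = 12.000  → integer, n_i = 12 ✓

Only n_f = 4 gives an integer upper level, n_i = 12.

The transition is from n = 12 to n = 4 (emission).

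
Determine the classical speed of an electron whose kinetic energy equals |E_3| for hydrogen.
7.292e+05 m/s (or 0.24% of c)

The binding energy at n = 3 for hydrogen is:
E_3 = -13.6057/3² = -1.511744 eV
|E_3| = 1.511744 eV

Convert to Joules:
KE = 1.511744 eV × (1.602177 × 10⁻¹⁹ J/eV) = 2.42208e-19 J

Using KE = ½mv²:
v = √(2·KE/m_e)
v = √(2 × 2.42208e-19 J / 9.10938 × 10⁻³¹ kg)
v = 7.292e+05 m/s

This is approximately 0.24% the speed of light.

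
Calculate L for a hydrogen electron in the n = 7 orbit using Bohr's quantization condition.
7.382e-34 J·s (or 7ℏ)

In the Bohr model, angular momentum is quantized:
L = nℏ

where ℏ = h/(2π) = 1.05457e-34 J·s

For n = 7:
L = 7 × 1.05457e-34 J·s
L = 7.382e-34 J·s

This can also be written as L = 7ℏ.
The angular momentum is an integer multiple of the reduced Planck constant.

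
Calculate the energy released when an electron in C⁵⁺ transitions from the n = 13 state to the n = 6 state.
10.707 eV

The energy levels are E_n = -13.6057 Z² eV / n².

Energy at n = 13: E_13 = -13.6057 × 6² / 13² = -2.898256 eV
Energy at n = 6: E_6 = -13.6057 × 6² / 6² = -13.605700 eV

For emission (electron falling to lower state), the photon energy is:
E_photon = E_13 - E_6 = |-2.898256 - (-13.605700)|
E_photon = 10.707 eV

This energy is carried away by the emitted photon.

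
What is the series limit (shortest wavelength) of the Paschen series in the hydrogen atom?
820.139 nm

The series limit corresponds to the transition from n = ∞ to n = 3.
This is the highest energy (shortest wavelength) transition in the Paschen series.

E_∞ = 0 eV
E_3 = -13.6057 / 3² = -1.5117444 eV

Energy at series limit:
ΔE = E_∞ - E_3 = 0 - (-1.5117444) = 1.5117444 eV
λ = hc/E = 1239.84 eV·nm / 1.5117444 eV = 820.139 nm

This energy equals the ionization energy from the n = 3 state of hydrogen.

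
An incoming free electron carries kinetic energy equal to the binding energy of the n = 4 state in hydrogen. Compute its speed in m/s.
5.469e+05 m/s (or 0.1824% of c)

The binding energy at n = 4 for hydrogen is:
E_4 = -13.6057/4² = -0.8503563 eV
|E_4| = 0.8503563 eV

Convert to Joules:
KE = 0.8503563 eV × (1.602177 × 10⁻¹⁹ J/eV) = 1.36242e-19 J

Using KE = ½mv²:
v = √(2·KE/m_e)
v = √(2 × 1.36242e-19 J / 9.10938 × 10⁻³¹ kg)
v = 5.469e+05 m/s

This is approximately 0.1824% the speed of light.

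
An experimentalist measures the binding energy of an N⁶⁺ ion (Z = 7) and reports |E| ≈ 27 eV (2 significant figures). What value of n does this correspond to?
n = 5

The exact energy levels follow E_n = -13.6057 Z² / n² eV with Z = 7.

The measured value (-27 eV) is reported to only 2 significant figures, so we must test candidate n values and see which one matches to that precision.

Candidate energies:
  n = 3:  E = -13.6057 × 7² / 3² = -74.07548 eV
  n = 4:  E = -13.6057 × 7² / 4² = -41.66746 eV
  n = 5:  E = -13.6057 × 7² / 5² = -26.66717 eV  ← matches
  n = 6:  E = -13.6057 × 7² / 6² = -18.51887 eV
  n = 7:  E = -13.6057 × 7² / 7² = -13.60570 eV

Checking against the measurement of -27 eV (2 sig figs), only n = 5 agrees:
E_5 = -26.66717 eV, which rounds to -27 eV ✓

Therefore n = 5.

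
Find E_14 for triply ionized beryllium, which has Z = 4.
-1.11067 eV

For hydrogen-like ions, the energy levels scale with Z²:
E_n = -13.6057 Z² / n² eV

For Be³⁺ (Z = 4) at n = 14:
E_14 = -13.6057 × 4² / 14²
E_14 = -13.6057 × 16 / 196
E_14 = -217.6912 / 196
E_14 = -1.11067 eV

The energy is 16 times more negative than hydrogen at the same n due to the stronger nuclear charge.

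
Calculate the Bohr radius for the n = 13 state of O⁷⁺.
1.117887 nm (or 11.178869 Å)

The Bohr radius formula is:
r_n = n² a₀ / Z

where a₀ = 0.052917721 nm is the Bohr radius.

For O⁷⁺ (Z = 8) at n = 13:
r_13 = 13² × 0.052917721 nm / 8
r_13 = 169 × 0.052917721 nm / 8
r_13 = 8.9430948 nm / 8
r_13 = 1.117887 nm

The electron orbits at approximately 1.117887 nm from the nucleus.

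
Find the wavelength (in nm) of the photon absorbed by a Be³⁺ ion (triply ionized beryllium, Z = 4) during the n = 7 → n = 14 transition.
372.099929 nm

First, find the transition energy using E_n = -13.6057 Z² / n² eV:
E_7 = -13.6057 × 4² / 7² = -4.4426775510 eV
E_14 = -13.6057 × 4² / 14² = -1.1106693878 eV

Photon energy: |ΔE| = |E_14 - E_7| = 3.3320081632 eV

Convert to wavelength using E = hc/λ with hc = 1239.84 eV·nm:
λ = hc/E = 1239.84 eV·nm / 3.3320081632 eV
λ = 372.099929 nm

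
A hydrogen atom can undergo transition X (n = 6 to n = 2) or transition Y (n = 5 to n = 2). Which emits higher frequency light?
6 → 2

Calculate the energy for each transition:

Transition 6 → 2:
ΔE₁ = |E_2 - E_6| = |-13.6057/2² - (-13.6057/6²)|
ΔE₁ = |-3.401425000000 - (-0.377936111111)| = 3.023488889 eV

Transition 5 → 2:
ΔE₂ = |E_2 - E_5| = |-13.6057/2² - (-13.6057/5²)|
ΔE₂ = |-3.401425000000 - (-0.544228000000)| = 2.857197000 eV

Since 3.023488889 eV > 2.857197000 eV, the transition 6 → 2 emits the more energetic photon.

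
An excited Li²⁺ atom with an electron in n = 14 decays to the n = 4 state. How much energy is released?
7.028455 eV

The energy levels are E_n = -13.6057 Z² eV / n².

Energy at n = 14: E_14 = -13.6057 × 3² / 14² = -0.624751531 eV
Energy at n = 4: E_4 = -13.6057 × 3² / 4² = -7.653206250 eV

For emission (electron falling to lower state), the photon energy is:
E_photon = E_14 - E_4 = |-0.624751531 - (-7.653206250)|
E_photon = 7.028455 eV

This energy is carried away by the emitted photon.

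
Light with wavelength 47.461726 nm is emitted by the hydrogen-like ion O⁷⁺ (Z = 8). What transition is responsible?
n = 10 → n = 5

First, find the photon energy from the wavelength (hc = 1239.84 eV·nm):
E = hc/λ = 1239.84 eV·nm / 47.461726 nm = 26.122944 eV

The energy levels of O⁷⁺ satisfy E_n = -13.6057 × 8² / n² eV, so an emission n_i → n_f releases
ΔE = 13.6057 × 8² × (1/n_f² − 1/n_i²) eV.

Setting ΔE equal to the photon energy:
1/n_f² − 1/n_i² = 26.122944 / (13.6057 × 8²) = 0.030000000

Since 1/n_i² must be positive, we need 1/n_f² > 0.030000000, i.e. n_f ≤ 5. For each allowed n_f, solve n_i = (1/n_f² − 0.030000000)^(−1/2) and check whether it is a whole number:
  n_f = 1: 1/n_i² = 1.000000000 − 0.030000000 = 0.970000000 → n_i = 1.015  (not an integer) ✗
  n_f = 2: 1/n_i² = 0.250000000 − 0.030000000 = 0.220000000 → n_i = 2.132  (not an integer) ✗
  n_f = 3: 1/n_i² = 0.111111111 − 0.030000000 = 0.081111111 → n_i = 3.511  (not an integer) ✗
  n_f = 4: 1/n_i² = 0.062500000 − 0.030000000 = 0.032500000 → n_i = 5.547  (not an integer) ✗
  n_f = 5: 1/n_i² = 0.040000000 − 0.030000000 = 0.010000000 → n_i = 10.000  → integer, n_i = 10 ✓

Only n_f = 5 gives an integer upper level, n_i = 10.

The transition is from n = 10 to n = 5 (emission).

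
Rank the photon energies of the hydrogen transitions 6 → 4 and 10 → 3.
10 → 3

Calculate the energy for each transition:

Transition 6 → 4:
ΔE₁ = |E_4 - E_6| = |-13.6057/4² - (-13.6057/6²)|
ΔE₁ = |-0.85035625 - (-0.37793611)| = 0.47242 eV

Transition 10 → 3:
ΔE₂ = |E_3 - E_10| = |-13.6057/3² - (-13.6057/10²)|
ΔE₂ = |-1.51174444 - (-0.13605700)| = 1.37569 eV

Since 1.37569 eV > 0.47242 eV, the transition 10 → 3 emits the more energetic photon.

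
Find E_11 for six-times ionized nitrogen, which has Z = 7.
-5.509746 eV

For hydrogen-like ions, the energy levels scale with Z²:
E_n = -13.6057 Z² / n² eV

For N⁶⁺ (Z = 7) at n = 11:
E_11 = -13.6057 × 7² / 11²
E_11 = -13.6057 × 49 / 121
E_11 = -666.6793 / 121
E_11 = -5.509746 eV

The energy is 49 times more negative than hydrogen at the same n due to the stronger nuclear charge.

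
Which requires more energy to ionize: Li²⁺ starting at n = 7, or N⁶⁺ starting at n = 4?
N⁶⁺ at n = 4 (E = -41.67 eV)

Using E_n = -13.6057 Z² / n² eV:

Li²⁺ (Z = 3) at n = 7:
E = -13.6057 × 3² / 7² = -13.6057 × 9 / 49 = -2.49901 eV

N⁶⁺ (Z = 7) at n = 4:
E = -13.6057 × 7² / 4² = -13.6057 × 49 / 16 = -41.66746 eV

Since -41.66746 eV < -2.49901 eV,
N⁶⁺ at n = 4 is more tightly bound (requires more energy to ionize).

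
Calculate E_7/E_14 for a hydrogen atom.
4.000

Using E_n = -13.6057 Z² / n² eV with Z = 1:

E_7 = -13.6057 / 7² = -13.6057 / 49 = -0.277667347 eV
E_14 = -13.6057 / 14² = -13.6057 / 196 = -0.069416837 eV

The ratio is:
E_7/E_14 = (-0.277667347) / (-0.069416837)
E_7/E_14 = (-13.6057/49) / (-13.6057/196)
E_7/E_14 = 196/49
E_7/E_14 = 4.000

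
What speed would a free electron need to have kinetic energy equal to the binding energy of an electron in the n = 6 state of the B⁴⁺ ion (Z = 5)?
1.823e+06 m/s (or 0.60811% of c)

The binding energy at n = 6 for B⁴⁺ is:
E_6 = -13.6057 × 5²/6² = -9.4484028 eV
|E_6| = 9.4484028 eV

Convert to Joules:
KE = 9.4484028 eV × (1.602177 × 10⁻¹⁹ J/eV) = 1.51380e-18 J

Using KE = ½mv²:
v = √(2·KE/m_e)
v = √(2 × 1.51380e-18 J / 9.10938 × 10⁻³¹ kg)
v = 1.823e+06 m/s

This is approximately 0.60811% the speed of light.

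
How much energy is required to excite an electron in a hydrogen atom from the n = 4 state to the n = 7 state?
0.572689 eV

The energy levels of a hydrogen-like atom are E_n = -13.6057 eV / n².

Energy at n = 4: E_4 = -13.6057 / 4² = -0.850356250 eV
Energy at n = 7: E_7 = -13.6057 / 7² = -0.277667347 eV

The excitation energy is the difference:
ΔE = E_7 - E_4
ΔE = -0.277667347 - (-0.850356250)
ΔE = 0.572689 eV

Since this is positive, energy must be absorbed (photon absorption).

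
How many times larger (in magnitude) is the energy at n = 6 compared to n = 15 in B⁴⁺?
6.250000

Using E_n = -13.6057 Z² / n² eV with Z = 5:

E_6 = -13.6057 × 5² / 6² = -340.1425 / 36 = -9.448402777778 eV
E_15 = -13.6057 × 5² / 15² = -340.1425 / 225 = -1.511744444444 eV

The ratio is:
E_6/E_15 = (-9.448402777778) / (-1.511744444444)
E_6/E_15 = (-340.1425/36) / (-340.1425/225)
E_6/E_15 = 225/36
E_6/E_15 = 6.250000
(Note: the Z² factors cancel in the ratio.)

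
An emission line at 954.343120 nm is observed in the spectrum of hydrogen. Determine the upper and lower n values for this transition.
n = 8 → n = 3

First, find the photon energy from the wavelength (hc = 1239.84 eV·nm):
E = hc/λ = 1239.84 eV·nm / 954.343120 nm = 1.2991554 eV

The energy levels of hydrogen satisfy E_n = -13.6057 / n² eV, so an emission n_i → n_f releases
ΔE = 13.6057 × (1/n_f² − 1/n_i²) eV.

Setting ΔE equal to the photon energy:
1/n_f² − 1/n_i² = 1.2991554 / 13.6057 = 0.095486112

Since 1/n_i² must be positive, we need 1/n_f² > 0.095486112, i.e. n_f ≤ 3. For each allowed n_f, solve n_i = (1/n_f² − 0.095486112)^(−1/2) and check whether it is a whole number:
  n_f = 1: 1/n_i² = 1.000000000 − 0.095486112 = 0.904513888 → n_i = 1.051  (not an integer) ✗
  n_f = 2: 1/n_i² = 0.250000000 − 0.095486112 = 0.154513888 → n_i = 2.544  (not an integer) ✗
  n_f = 3: 1/n_i² = 0.111111111 − 0.095486112 = 0.015624999 → n_i = 8.000  → integer, n_i = 8 ✓

Only n_f = 3 gives an integer upper level, n_i = 8.

The transition is from n = 8 to n = 3 (emission).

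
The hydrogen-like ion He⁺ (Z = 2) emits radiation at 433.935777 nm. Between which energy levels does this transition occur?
n = 10 → n = 4

First, find the photon energy from the wavelength (hc = 1239.84 eV·nm):
E = hc/λ = 1239.84 eV·nm / 433.935777 nm = 2.8571970 eV

The energy levels of He⁺ satisfy E_n = -13.6057 × 2² / n² eV, so an emission n_i → n_f releases
ΔE = 13.6057 × 2² × (1/n_f² − 1/n_i²) eV.

Setting ΔE equal to the photon energy:
1/n_f² − 1/n_i² = 2.8571970 / (13.6057 × 2²) = 0.052500000

Since 1/n_i² must be positive, we need 1/n_f² > 0.052500000, i.e. n_f ≤ 4. For each allowed n_f, solve n_i = (1/n_f² − 0.052500000)^(−1/2) and check whether it is a whole number:
  n_f = 1: 1/n_i² = 1.000000000 − 0.052500000 = 0.947500000 → n_i = 1.027  (not an integer) ✗
  n_f = 2: 1/n_i² = 0.250000000 − 0.052500000 = 0.197500000 → n_i = 2.250  (not an integer) ✗
  n_f = 3: 1/n_i² = 0.111111111 − 0.052500000 = 0.058611111 → n_i = 4.131  (not an integer) ✗
  n_f = 4: 1/n_i² = 0.062500000 − 0.052500000 = 0.010000000 → n_i = 10.000  → integer, n_i = 10 ✓

Only n_f = 4 gives an integer upper level, n_i = 10.

The transition is from n = 10 to n = 4 (emission).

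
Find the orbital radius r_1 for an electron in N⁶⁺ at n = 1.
0.0076 nm (or 0.0756 Å)

The Bohr radius formula is:
r_n = n² a₀ / Z

where a₀ = 0.0529177 nm is the Bohr radius.

For N⁶⁺ (Z = 7) at n = 1:
r_1 = 1² × 0.0529177 nm / 7
r_1 = 1 × 0.0529177 nm / 7
r_1 = 0.05292 nm / 7
r_1 = 0.0076 nm

The electron orbits at approximately 0.0076 nm from the nucleus.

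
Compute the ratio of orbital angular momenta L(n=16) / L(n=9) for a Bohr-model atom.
1.777778

In the Bohr model, L_n = nℏ, so the ratio is purely the ratio of quantum numbers:

L_16/L_9 = 16ℏ / 9ℏ = 16/9 = 1.777778

The angular momentum scales linearly with n.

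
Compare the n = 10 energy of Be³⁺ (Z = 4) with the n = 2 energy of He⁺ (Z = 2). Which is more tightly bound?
He⁺ at n = 2 (E = -13.61 eV)

Using E_n = -13.6057 Z² / n² eV:

Be³⁺ (Z = 4) at n = 10:
E = -13.6057 × 4² / 10² = -13.6057 × 16 / 100 = -2.17691 eV

He⁺ (Z = 2) at n = 2:
E = -13.6057 × 2² / 2² = -13.6057 × 4 / 4 = -13.60570 eV

Since -13.60570 eV < -2.17691 eV,
He⁺ at n = 2 is more tightly bound (requires more energy to ionize).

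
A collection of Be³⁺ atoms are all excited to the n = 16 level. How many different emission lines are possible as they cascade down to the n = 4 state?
78

The electron can occupy levels n = 4, 5, ..., 16 during de-excitation — that is m = 16 - 4 + 1 = 13 distinct levels.

The number of distinct spectral lines equals the number of ways to choose 2 of these m levels (each pair gives one possible emission transition):

Number of lines = m(m-1)/2 = 13×12/2 = 78

These correspond to all possible transitions between the 13 levels:
16 → 15, 16 → 14, 16 → 13, 16 → 12, 16 → 11, 16 → 10, 16 → 9, 16 → 8...

Each transition produces a photon with a unique energy (and thus wavelength). This count does not depend on Z.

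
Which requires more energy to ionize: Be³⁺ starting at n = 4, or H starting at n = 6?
Be³⁺ at n = 4 (E = -13.61 eV)

Using E_n = -13.6057 Z² / n² eV:

Be³⁺ (Z = 4) at n = 4:
E = -13.6057 × 4² / 4² = -13.6057 × 16 / 16 = -13.60570 eV

H (Z = 1) at n = 6:
E = -13.6057 × 1² / 6² = -13.6057 × 1 / 36 = -0.37794 eV

Since -13.60570 eV < -0.37794 eV,
Be³⁺ at n = 4 is more tightly bound (requires more energy to ionize).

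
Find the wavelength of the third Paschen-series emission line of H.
1093.51816 nm

The lines of a series are numbered from the longest wavelength (smallest ΔE) outward; the third line is the transition from n = n_f + 3 to n_f.
The Paschen series has all transitions ending at n_f = 3.

For H, the third line (γ-line) is the jump from n = 6 to n = 3:
E_6 = -13.6057 / 6² = -0.3779361111 eV
E_3 = -13.6057 / 3² = -1.5117444444 eV
ΔE = E_6 - E_3 = 1.1338083333 eV

λ = hc/E = 1239.84 eV·nm / 1.1338083333 eV
λ = 1093.51816 nm

This is the γ-line of the Paschen series in H.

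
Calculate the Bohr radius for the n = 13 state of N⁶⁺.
1.277585 nm (or 12.775850 Å)

The Bohr radius formula is:
r_n = n² a₀ / Z

where a₀ = 0.052917721 nm is the Bohr radius.

For N⁶⁺ (Z = 7) at n = 13:
r_13 = 13² × 0.052917721 nm / 7
r_13 = 169 × 0.052917721 nm / 7
r_13 = 8.9430948 nm / 7
r_13 = 1.277585 nm

The electron orbits at approximately 1.277585 nm from the nucleus.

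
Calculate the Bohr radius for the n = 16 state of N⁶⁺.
1.9353 nm (or 19.3528 Å)

The Bohr radius formula is:
r_n = n² a₀ / Z

where a₀ = 0.0529177 nm is the Bohr radius.

For N⁶⁺ (Z = 7) at n = 16:
r_16 = 16² × 0.0529177 nm / 7
r_16 = 256 × 0.0529177 nm / 7
r_16 = 13.54693 nm / 7
r_16 = 1.9353 nm

The electron orbits at approximately 1.9353 nm from the nucleus.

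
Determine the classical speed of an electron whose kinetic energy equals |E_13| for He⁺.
3.3657e+05 m/s (or 0.11% of c)

The binding energy at n = 13 for He⁺ is:
E_13 = -13.6057 × 2²/13² = -0.32202840 eV
|E_13| = 0.32202840 eV

Convert to Joules:
KE = 0.32202840 eV × (1.602177 × 10⁻¹⁹ J/eV) = 5.159465e-20 J

Using KE = ½mv²:
v = √(2·KE/m_e)
v = √(2 × 5.159465e-20 J / 9.10938 × 10⁻³¹ kg)
v = 3.3657e+05 m/s

This is approximately 0.11% the speed of light.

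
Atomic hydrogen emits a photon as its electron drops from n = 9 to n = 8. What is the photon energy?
0.0446 eV

The energy levels are E_n = -13.6057 eV / n².

Energy at n = 9: E_9 = -13.6057 / 9² = -0.1679716 eV
Energy at n = 8: E_8 = -13.6057 / 8² = -0.2125891 eV

For emission (electron falling to lower state), the photon energy is:
E_photon = E_9 - E_8 = |-0.1679716 - (-0.2125891)|
E_photon = 0.0446 eV

This energy is carried away by the emitted photon.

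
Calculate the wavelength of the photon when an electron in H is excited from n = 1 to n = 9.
92.27 nm

First, find the transition energy using E_n = -13.6057 / n² eV:
E_1 = -13.6057 / 1² = -13.6057 eV
E_9 = -13.6057 / 9² = -0.1680 eV

Photon energy: |ΔE| = |E_9 - E_1| = 13.4377 eV

Convert to wavelength using E = hc/λ with hc = 1239.84 eV·nm:
λ = hc/E = 1239.84 eV·nm / 13.4377 eV
λ = 92.27 nm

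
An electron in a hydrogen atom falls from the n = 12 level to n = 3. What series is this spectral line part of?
Paschen series

The spectral series in hydrogen are named based on the final (lower) energy level:
- Lyman series: n_final = 1 (ultraviolet)
- Balmer series: n_final = 2 (visible/near-UV)
- Paschen series: n_final = 3 (infrared)
- Brackett series: n_final = 4 (infrared)
- Pfund series: n_final = 5 (far infrared)

Since this transition ends at n = 3, it belongs to the Paschen series.

For reference, this 12 → 3 line has photon energy
ΔE = 13.6057 eV × (1/3² - 1/12²) = 1.4172604167 eV,
corresponding to wavelength λ = hc/ΔE = 1239.84 eV·nm / 1.4172604167 eV = 874.814526 nm in the infrared region.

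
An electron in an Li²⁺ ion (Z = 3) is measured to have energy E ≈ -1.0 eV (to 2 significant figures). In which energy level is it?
n = 11

The exact energy levels follow E_n = -13.6057 Z² / n² eV with Z = 3.

The measured value (-1.0 eV) is reported to only 2 significant figures, so we must test candidate n values and see which one matches to that precision.

Candidate energies:
  n = 9:  E = -13.6057 × 3² / 9² = -1.51174 eV
  n = 10:  E = -13.6057 × 3² / 10² = -1.22451 eV
  n = 11:  E = -13.6057 × 3² / 11² = -1.01199 eV  ← matches
  n = 12:  E = -13.6057 × 3² / 12² = -0.85036 eV
  n = 13:  E = -13.6057 × 3² / 13² = -0.72456 eV

Checking against the measurement of -1.0 eV (2 sig figs), only n = 11 agrees:
E_11 = -1.01199 eV, which rounds to -1.0 eV ✓

Therefore n = 11.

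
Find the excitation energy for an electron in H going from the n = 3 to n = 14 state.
1.44 eV

The energy levels of a hydrogen-like atom are E_n = -13.6057 eV / n².

Energy at n = 3: E_3 = -13.6057 / 3² = -1.51174 eV
Energy at n = 14: E_14 = -13.6057 / 14² = -0.06942 eV

The excitation energy is the difference:
ΔE = E_14 - E_3
ΔE = -0.06942 - (-1.51174)
ΔE = 1.44 eV

Since this is positive, energy must be absorbed (photon absorption).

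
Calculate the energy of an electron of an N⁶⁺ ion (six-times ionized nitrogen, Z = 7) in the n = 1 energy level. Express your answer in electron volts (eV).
-666.679300 eV

The energy levels of a hydrogen-like atom are given by:
E_n = -13.6057 Z² / n² eV  (with Z = 7 for N⁶⁺)

For n = 1:
E_1 = -13.6057 × 7² / 1²
E_1 = -13.6057 × 49 / 1
E_1 = -666.679300 eV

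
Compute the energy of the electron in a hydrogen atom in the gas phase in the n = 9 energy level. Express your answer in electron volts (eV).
-0.17 eV

The energy levels of a hydrogen-like atom are given by:
E_n = -13.6057 eV / n²

For n = 9:
E_9 = -13.6057 eV / 9²
E_9 = -13.6057 eV / 81
E_9 = -0.17 eV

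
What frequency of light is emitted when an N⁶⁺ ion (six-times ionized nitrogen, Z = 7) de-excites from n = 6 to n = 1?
1.567e+17 Hz

First, find the transition energy:
E_6 = -13.6057 × 7² / 6² = -18.5189 eV
E_1 = -13.6057 × 7² / 1² = -666.6793 eV
|ΔE| = |E_1 - E_6| = 648.1604 eV

Convert to Joules: E = 648.1604 eV × (1.602177 × 10⁻¹⁹ J/eV) = 1.03847e-16 J

Using E = hf:
f = E/h = 1.03847e-16 J / (6.62607 × 10⁻³⁴ J·s)
f = 1.567e+17 Hz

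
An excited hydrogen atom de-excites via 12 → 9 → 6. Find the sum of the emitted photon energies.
0.28 eV

The energy levels of hydrogen are E_n = -13.6057 / n² eV.

First transition (12 → 9):
ΔE₁ = |E_9 - E_12|
ΔE₁ = |-0.16797160 - (-0.09448403)| = 0.07349 eV

Second transition (9 → 6):
ΔE₂ = |E_6 - E_9|
ΔE₂ = |-0.37793611 - (-0.16797160)| = 0.20996 eV

Total energy released:
E_total = ΔE₁ + ΔE₂ = 0.07349 + 0.20996 = 0.28 eV

Note: This equals the direct transition 12 → 6: 0.28 eV ✓
Energy is conserved regardless of the path taken.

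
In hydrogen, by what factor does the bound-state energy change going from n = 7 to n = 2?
12.250

Using E_n = -13.6057 Z² / n² eV with Z = 1:

E_2 = -13.6057 / 2² = -13.6057 / 4 = -3.401425000 eV
E_7 = -13.6057 / 7² = -13.6057 / 49 = -0.277667347 eV

The ratio is:
E_2/E_7 = (-3.401425000) / (-0.277667347)
E_2/E_7 = (-13.6057/4) / (-13.6057/49)
E_2/E_7 = 49/4
E_2/E_7 = 12.250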